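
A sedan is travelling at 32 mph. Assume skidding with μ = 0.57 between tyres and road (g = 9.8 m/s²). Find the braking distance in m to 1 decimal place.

32 mph × 0.44704 = 14.3053 m/s.
a = μg = 0.57 × 9.8 = 5.586 m/s².
Braking distance = v²/(2a) = 14.3053² / (2 × 5.586) = 204.642 / 11.172 = 18.317 m.

Braking distance ≈ 18.3 m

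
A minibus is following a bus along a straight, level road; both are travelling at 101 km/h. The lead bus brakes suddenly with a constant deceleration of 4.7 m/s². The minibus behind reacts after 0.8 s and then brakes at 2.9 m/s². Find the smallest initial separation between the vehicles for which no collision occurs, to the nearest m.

Minimum gap ≈ 74 m

101 km/h ÷ 3.6 = 28.0556 m/s.
Leader travels v²/(2a_L) = 787.117 / 9.400 = 83.736 m before stopping.
Follower covers v·t_r = 28.0556 × 0.8 = 22.444 m while reacting, then v²/(2a_F) = 787.117 / 5.800 = 135.710 m while braking, for a total of 22.444 + 135.710 = 158.154 m.
Since a_F ≤ a_L and the follower starts braking later, the follower is never slower than the leader, so the closest approach is when both have stopped.
Minimum gap = 158.154 − 83.736 = 74.418 m.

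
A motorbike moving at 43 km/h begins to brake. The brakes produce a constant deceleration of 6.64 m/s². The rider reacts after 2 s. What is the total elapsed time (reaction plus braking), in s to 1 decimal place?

Total time ≈ 3.8 s

43 km/h ÷ 3.6 = 11.9444 m/s.
Braking time = v/a = 11.9444 / 6.640 = 1.799 s.
Total = 2 + 1.799 = 3.799 s.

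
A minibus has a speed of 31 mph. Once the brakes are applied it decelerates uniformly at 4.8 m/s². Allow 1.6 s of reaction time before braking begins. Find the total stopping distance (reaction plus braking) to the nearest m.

31 mph × 0.44704 = 13.8582 m/s.
Reaction distance = v·t_r = 13.8582 × 1.6 = 22.173 m.
Braking distance = v²/(2a) = 13.8582² / (2 × 4.800) = 192.050 / 9.600 = 20.005 m.
Total = 22.173 + 20.005 = 42.178 m.

Total stopping distance ≈ 42 m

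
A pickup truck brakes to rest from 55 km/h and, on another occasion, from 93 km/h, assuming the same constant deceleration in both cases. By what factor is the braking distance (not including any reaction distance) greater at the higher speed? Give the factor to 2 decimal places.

Braking distance d = v²/(2a), so with a fixed, d ∝ v².
Factor = (93/55)² = 1.6909² = 2.8591.

Factor ≈ 2.86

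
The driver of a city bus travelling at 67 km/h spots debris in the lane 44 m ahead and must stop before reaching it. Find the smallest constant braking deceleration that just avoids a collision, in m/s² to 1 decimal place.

Required deceleration ≈ 3.9 m/s²

67 km/h ÷ 3.6 = 18.6111 m/s.
v² = 2a·d ⇒ a = v²/(2d) = 18.6111² / (2 × 44.000) = 346.373 / 88.000 = 3.9361 m/s².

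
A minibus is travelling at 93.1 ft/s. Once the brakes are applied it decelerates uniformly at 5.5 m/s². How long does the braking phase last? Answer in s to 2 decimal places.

Braking time ≈ 5.16 s

93.1 ft/s × 0.3048 = 28.3769 m/s.
Braking time = v/a = 28.3769 / 5.500 = 5.159 s.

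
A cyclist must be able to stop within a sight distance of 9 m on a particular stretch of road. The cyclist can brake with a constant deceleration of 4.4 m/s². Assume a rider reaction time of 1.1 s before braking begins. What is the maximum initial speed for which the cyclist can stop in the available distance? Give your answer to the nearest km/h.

Stopping distance: v·t_r + v²/(2a) = 9 with t_r = 1.1 s and a = 4.400 m/s².
So v² + 9.680 v − 79.20 = 0.
Positive root: v = −a·t_r + √((a·t_r)² + 2a·d) = −4.840 + √(23.426 + 79.20) = 5.2904 m/s.
5.2904 m/s × 3.6 = 19.045 km/h.

Maximum speed ≈ 19 km/h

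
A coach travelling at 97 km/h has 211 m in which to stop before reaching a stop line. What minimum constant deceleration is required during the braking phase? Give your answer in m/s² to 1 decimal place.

Required deceleration ≈ 1.7 m/s²

97 km/h ÷ 3.6 = 26.9444 m/s.
v² = 2a·d ⇒ a = v²/(2d) = 26.9444² / (2 × 211.000) = 726.001 / 422.000 = 1.7204 m/s².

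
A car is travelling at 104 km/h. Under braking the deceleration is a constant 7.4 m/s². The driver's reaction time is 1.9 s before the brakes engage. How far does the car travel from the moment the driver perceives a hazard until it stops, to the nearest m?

Total stopping distance ≈ 111 m

104 km/h ÷ 3.6 = 28.8889 m/s.
Reaction distance = v·t_r = 28.8889 × 1.9 = 54.889 m.
Braking distance = v²/(2a) = 28.8889² / (2 × 7.400) = 834.569 / 14.800 = 56.390 m.
Total = 54.889 + 56.390 = 111.279 m.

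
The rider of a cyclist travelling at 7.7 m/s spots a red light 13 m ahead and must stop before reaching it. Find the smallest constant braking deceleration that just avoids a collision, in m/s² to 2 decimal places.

v² = 2a·d ⇒ a = v²/(2d) = 7.7000² / (2 × 13.000) = 59.290 / 26.000 = 2.2804 m/s².

Required deceleration ≈ 2.28 m/s²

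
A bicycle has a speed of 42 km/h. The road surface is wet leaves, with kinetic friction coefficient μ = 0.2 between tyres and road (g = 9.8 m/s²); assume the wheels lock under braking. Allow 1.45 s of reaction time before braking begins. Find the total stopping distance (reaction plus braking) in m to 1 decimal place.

Total stopping distance ≈ 51.6 m

42 km/h ÷ 3.6 = 11.6667 m/s.
a = μg = 0.2 × 9.8 = 1.960 m/s².
Reaction distance = v·t_r = 11.6667 × 1.45 = 16.917 m.
Braking distance = v²/(2a) = 11.6667² / (2 × 1.960) = 136.112 / 3.920 = 34.722 m.
Total = 16.917 + 34.722 = 51.639 m.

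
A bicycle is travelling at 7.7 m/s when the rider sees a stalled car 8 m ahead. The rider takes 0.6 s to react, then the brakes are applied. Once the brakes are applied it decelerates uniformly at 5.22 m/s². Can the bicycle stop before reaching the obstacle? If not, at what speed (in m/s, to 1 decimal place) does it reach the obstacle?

Reaction distance = 7.7000 × 0.6 = 4.620 m.
Braking distance needed to stop: v²/(2a) = 59.290 / 10.440 = 5.679 m, so total needed = 4.620 + 5.679 = 10.299 m > 8 m — it cannot stop.
Distance remaining when braking begins: 8 − 4.620 = 3.380 m.
v² = v₀² − 2a·d = 59.290 − 2 × 5.220 × 3.380 = 24.003 m²/s².
v = √24.003 = 4.899 m/s.

No — it strikes the obstacle at 4.9 m/s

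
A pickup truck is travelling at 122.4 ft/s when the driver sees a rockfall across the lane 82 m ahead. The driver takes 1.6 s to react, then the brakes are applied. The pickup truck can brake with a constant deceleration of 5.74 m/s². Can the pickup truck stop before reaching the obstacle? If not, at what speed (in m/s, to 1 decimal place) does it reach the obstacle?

122.4 ft/s × 0.3048 = 37.3075 m/s.
Reaction distance = 37.3075 × 1.6 = 59.692 m.
Braking distance needed to stop: v²/(2a) = 1391.850 / 11.480 = 121.241 m, so total needed = 59.692 + 121.241 = 180.933 m > 82 m — it cannot stop.
Distance remaining when braking begins: 82 − 59.692 = 22.308 m.
v² = v₀² − 2a·d = 1391.850 − 2 × 5.740 × 22.308 = 1135.754 m²/s².
v = √1135.754 = 33.701 m/s.

No — it strikes the obstacle at 33.7 m/s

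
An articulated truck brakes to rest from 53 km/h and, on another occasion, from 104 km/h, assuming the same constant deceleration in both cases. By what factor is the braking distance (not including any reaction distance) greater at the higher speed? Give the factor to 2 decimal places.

Factor ≈ 3.85

Braking distance d = v²/(2a), so with a fixed, d ∝ v².
Factor = (104/53)² = 1.9623² = 3.8506.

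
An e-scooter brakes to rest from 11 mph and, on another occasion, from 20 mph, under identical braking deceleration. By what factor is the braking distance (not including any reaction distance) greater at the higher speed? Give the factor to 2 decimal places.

Factor ≈ 3.31

Braking distance d = v²/(2a), so with a fixed, d ∝ v².
Factor = (20/11)² = 1.8182² = 3.3059.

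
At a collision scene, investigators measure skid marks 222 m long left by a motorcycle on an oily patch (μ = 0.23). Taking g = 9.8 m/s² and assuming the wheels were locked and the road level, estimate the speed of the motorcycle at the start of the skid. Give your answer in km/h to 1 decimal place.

Deceleration a = μg = 0.23 × 9.8 = 2.254 m/s².
v = √(2a·d) = √(2 × 2.254 × 222) = √1000.776 = 31.6350 m/s.
= 31.6350 × 3.6 = 113.886 km/h.

Initial speed ≈ 113.9 km/h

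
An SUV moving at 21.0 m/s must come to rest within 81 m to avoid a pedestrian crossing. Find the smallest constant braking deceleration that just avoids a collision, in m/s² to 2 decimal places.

Required deceleration ≈ 2.72 m/s²

v² = 2a·d ⇒ a = v²/(2d) = 21.0000² / (2 × 81.000) = 441.000 / 162.000 = 2.7222 m/s².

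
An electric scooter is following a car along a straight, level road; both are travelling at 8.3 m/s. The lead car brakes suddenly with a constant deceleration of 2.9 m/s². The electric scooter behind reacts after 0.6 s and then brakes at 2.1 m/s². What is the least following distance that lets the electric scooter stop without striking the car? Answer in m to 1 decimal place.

Leader travels v²/(2a_L) = 68.890 / 5.800 = 11.878 m before stopping.
Follower covers v·t_r = 8.3000 × 0.6 = 4.980 m while reacting, then v²/(2a_F) = 68.890 / 4.200 = 16.402 m while braking, for a total of 4.980 + 16.402 = 21.382 m.
Since a_F ≤ a_L and the follower starts braking later, the follower is never slower than the leader, so the closest approach is when both have stopped.
Minimum gap = 21.382 − 11.878 = 9.504 m.

Minimum gap ≈ 9.5 m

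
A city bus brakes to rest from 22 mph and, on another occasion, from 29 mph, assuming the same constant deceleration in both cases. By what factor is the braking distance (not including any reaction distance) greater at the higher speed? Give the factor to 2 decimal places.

Factor ≈ 1.74

Braking distance d = v²/(2a), so with a fixed, d ∝ v².
Factor = (29/22)² = 1.3182² = 1.7377.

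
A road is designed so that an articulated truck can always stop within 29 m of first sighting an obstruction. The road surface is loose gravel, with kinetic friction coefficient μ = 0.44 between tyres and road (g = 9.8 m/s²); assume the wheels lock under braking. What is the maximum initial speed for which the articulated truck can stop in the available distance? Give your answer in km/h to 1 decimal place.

a = μg = 0.44 × 9.8 = 4.312 m/s².
v²/(2a) = d ⇒ v = √(2 × 4.312 × 29) = √250.10 = 15.8146 m/s.
15.8146 m/s × 3.6 = 56.933 km/h.

Maximum speed ≈ 56.9 km/h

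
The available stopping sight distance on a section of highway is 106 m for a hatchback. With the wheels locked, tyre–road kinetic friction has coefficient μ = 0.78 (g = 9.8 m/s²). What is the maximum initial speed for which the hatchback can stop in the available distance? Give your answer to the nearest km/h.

Maximum speed ≈ 145 km/h

a = μg = 0.78 × 9.8 = 7.644 m/s².
v²/(2a) = d ⇒ v = √(2 × 7.644 × 106) = √1620.53 = 40.2558 m/s.
40.2558 m/s × 3.6 = 144.921 km/h.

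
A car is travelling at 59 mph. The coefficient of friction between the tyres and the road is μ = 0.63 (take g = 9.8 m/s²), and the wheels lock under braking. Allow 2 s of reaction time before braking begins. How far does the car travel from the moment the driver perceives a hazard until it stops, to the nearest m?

Total stopping distance ≈ 109 m

59 mph × 0.44704 = 26.3754 m/s.
a = μg = 0.63 × 9.8 = 6.174 m/s².
Reaction distance = v·t_r = 26.3754 × 2 = 52.751 m.
Braking distance = v²/(2a) = 26.3754² / (2 × 6.174) = 695.662 / 12.348 = 56.338 m.
Total = 52.751 + 56.338 = 109.089 m.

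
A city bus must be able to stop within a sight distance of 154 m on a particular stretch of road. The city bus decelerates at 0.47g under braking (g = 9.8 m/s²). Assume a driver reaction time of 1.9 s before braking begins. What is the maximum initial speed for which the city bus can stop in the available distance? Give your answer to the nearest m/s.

Maximum speed ≈ 30 m/s

a = 0.47 × 9.8 = 4.606 m/s².
Stopping distance: v·t_r + v²/(2a) = 154 with t_r = 1.9 s and a = 4.606 m/s².
So v² + 17.503 v − 1418.65 = 0.
Positive root: v = −a·t_r + √((a·t_r)² + 2a·d) = −8.751 + √(76.580 + 1418.65) = 29.9172 m/s.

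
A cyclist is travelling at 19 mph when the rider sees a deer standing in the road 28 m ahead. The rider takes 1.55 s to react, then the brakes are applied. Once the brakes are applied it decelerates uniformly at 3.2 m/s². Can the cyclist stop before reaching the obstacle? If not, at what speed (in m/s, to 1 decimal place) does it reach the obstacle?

Yes — it stops about 3.6 m short of the obstacle, so it never reaches it

19 mph × 0.44704 = 8.4938 m/s.
Reaction distance = 8.4938 × 1.55 = 13.165 m.
Braking distance = v²/(2a) = 72.145 / 6.400 = 11.273 m.
Total stopping distance = 13.165 + 11.273 = 24.438 m, vs 28 m available — it stops with 28 − 24.438 = 3.562 m to spare.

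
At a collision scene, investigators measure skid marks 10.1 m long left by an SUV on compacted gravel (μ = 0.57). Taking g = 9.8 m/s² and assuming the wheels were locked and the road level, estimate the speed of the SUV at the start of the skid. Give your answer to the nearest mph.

Initial speed ≈ 24 mph

Deceleration a = μg = 0.57 × 9.8 = 5.586 m/s².
v = √(2a·d) = √(2 × 5.586 × 10.1) = √112.837 = 10.6225 m/s.
= 10.6225 ÷ 0.44704 = 23.762 mph.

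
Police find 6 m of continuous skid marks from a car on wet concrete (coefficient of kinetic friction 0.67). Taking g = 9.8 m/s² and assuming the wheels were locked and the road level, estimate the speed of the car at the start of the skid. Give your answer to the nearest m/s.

Initial speed ≈ 9 m/s

Deceleration a = μg = 0.67 × 9.8 = 6.566 m/s².
v = √(2a·d) = √(2 × 6.566 × 6) = √78.792 = 8.8765 m/s.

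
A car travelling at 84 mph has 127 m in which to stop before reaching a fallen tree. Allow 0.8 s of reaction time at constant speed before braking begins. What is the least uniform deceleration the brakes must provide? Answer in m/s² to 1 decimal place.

Required deceleration ≈ 7.3 m/s²

84 mph × 0.44704 = 37.5514 m/s.
Distance covered during reaction = 37.5514 × 0.8 = 30.041 m.
Distance available for braking: 127 − 30.041 = 96.959 m.
v² = 2a·d ⇒ a = v²/(2d) = 37.5514² / (2 × 96.959) = 1410.108 / 193.918 = 7.2717 m/s².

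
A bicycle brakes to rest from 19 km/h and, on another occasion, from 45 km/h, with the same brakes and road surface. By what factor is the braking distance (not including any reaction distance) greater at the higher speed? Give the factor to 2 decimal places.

Braking distance d = v²/(2a), so with a fixed, d ∝ v².
Factor = (45/19)² = 2.3684² = 5.6093.

Factor ≈ 5.61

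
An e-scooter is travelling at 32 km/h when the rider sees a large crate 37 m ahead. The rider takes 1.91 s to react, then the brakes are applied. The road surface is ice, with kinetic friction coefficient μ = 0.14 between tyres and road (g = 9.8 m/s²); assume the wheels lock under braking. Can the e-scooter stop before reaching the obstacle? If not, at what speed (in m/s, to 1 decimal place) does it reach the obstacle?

32 km/h ÷ 3.6 = 8.8889 m/s.
a = μg = 0.14 × 9.8 = 1.372 m/s².
Reaction distance = 8.8889 × 1.91 = 16.978 m.
Braking distance needed to stop: v²/(2a) = 79.013 / 2.744 = 28.795 m, so total needed = 16.978 + 28.795 = 45.773 m > 37 m — it cannot stop.
Distance remaining when braking begins: 37 − 16.978 = 20.022 m.
v² = v₀² − 2a·d = 79.013 − 2 × 1.372 × 20.022 = 24.073 m²/s².
v = √24.073 = 4.906 m/s.

No — it strikes the obstacle at 4.9 m/s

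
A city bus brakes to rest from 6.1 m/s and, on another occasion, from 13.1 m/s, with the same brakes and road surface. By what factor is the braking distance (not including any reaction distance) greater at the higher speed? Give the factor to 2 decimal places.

Factor ≈ 4.61

Braking distance d = v²/(2a), so with a fixed, d ∝ v².
Factor = (13.1/6.1)² = 2.1475² = 4.6118.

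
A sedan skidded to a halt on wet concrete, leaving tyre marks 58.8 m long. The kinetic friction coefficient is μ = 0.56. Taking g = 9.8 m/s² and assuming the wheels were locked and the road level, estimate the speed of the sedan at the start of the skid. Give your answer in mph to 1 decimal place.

Initial speed ≈ 56.8 mph

Deceleration a = μg = 0.56 × 9.8 = 5.488 m/s².
v = √(2a·d) = √(2 × 5.488 × 58.8) = √645.389 = 25.4045 m/s.
= 25.4045 ÷ 0.44704 = 56.828 mph.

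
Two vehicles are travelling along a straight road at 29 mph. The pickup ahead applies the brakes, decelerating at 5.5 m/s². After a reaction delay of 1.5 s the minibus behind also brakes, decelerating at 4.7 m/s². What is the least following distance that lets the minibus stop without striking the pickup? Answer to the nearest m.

Minimum gap ≈ 22 m

29 mph × 0.44704 = 12.9642 m/s.
Leader travels v²/(2a_L) = 168.070 / 11.000 = 15.279 m before stopping.
Follower covers v·t_r = 12.9642 × 1.5 = 19.446 m while reacting, then v²/(2a_F) = 168.070 / 9.400 = 17.880 m while braking, for a total of 19.446 + 17.880 = 37.326 m.
Since a_F ≤ a_L and the follower starts braking later, the follower is never slower than the leader, so the closest approach is when both have stopped.
Minimum gap = 37.326 − 15.279 = 22.047 m.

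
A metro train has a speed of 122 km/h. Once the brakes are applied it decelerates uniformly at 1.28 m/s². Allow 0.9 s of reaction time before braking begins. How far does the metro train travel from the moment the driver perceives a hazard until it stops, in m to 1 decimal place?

122 km/h ÷ 3.6 = 33.8889 m/s.
Reaction distance = v·t_r = 33.8889 × 0.9 = 30.500 m.
Braking distance = v²/(2a) = 33.8889² / (2 × 1.280) = 1148.458 / 2.560 = 448.616 m.
Total = 30.500 + 448.616 = 479.116 m.

Total stopping distance ≈ 479.1 m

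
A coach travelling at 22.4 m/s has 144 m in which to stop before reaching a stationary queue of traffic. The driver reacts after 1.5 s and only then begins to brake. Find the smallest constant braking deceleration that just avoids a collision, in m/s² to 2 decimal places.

Distance covered during reaction = 22.4000 × 1.5 = 33.600 m.
Distance available for braking: 144 − 33.600 = 110.400 m.
v² = 2a·d ⇒ a = v²/(2d) = 22.4000² / (2 × 110.400) = 501.760 / 220.800 = 2.2725 m/s².

Required deceleration ≈ 2.27 m/s²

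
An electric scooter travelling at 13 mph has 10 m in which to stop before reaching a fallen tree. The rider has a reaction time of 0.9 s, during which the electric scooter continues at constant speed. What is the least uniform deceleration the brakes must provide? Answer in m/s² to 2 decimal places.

Required deceleration ≈ 3.54 m/s²

13 mph × 0.44704 = 5.8115 m/s.
Distance covered during reaction = 5.8115 × 0.9 = 5.230 m.
Distance available for braking: 10 − 5.230 = 4.770 m.
v² = 2a·d ⇒ a = v²/(2d) = 5.8115² / (2 × 4.770) = 33.774 / 9.540 = 3.5403 m/s².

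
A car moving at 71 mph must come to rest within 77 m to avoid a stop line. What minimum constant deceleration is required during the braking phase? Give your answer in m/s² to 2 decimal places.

71 mph × 0.44704 = 31.7398 m/s.
v² = 2a·d ⇒ a = v²/(2d) = 31.7398² / (2 × 77.000) = 1007.415 / 154.000 = 6.5417 m/s².

Required deceleration ≈ 6.54 m/s²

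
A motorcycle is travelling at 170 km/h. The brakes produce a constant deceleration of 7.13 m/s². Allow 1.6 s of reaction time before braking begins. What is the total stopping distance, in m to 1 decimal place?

Total stopping distance ≈ 231.9 m

170 km/h ÷ 3.6 = 47.2222 m/s.
Reaction distance = v·t_r = 47.2222 × 1.6 = 75.556 m.
Braking distance = v²/(2a) = 47.2222² / (2 × 7.130) = 2229.936 / 14.260 = 156.377 m.
Total = 75.556 + 156.377 = 231.933 m.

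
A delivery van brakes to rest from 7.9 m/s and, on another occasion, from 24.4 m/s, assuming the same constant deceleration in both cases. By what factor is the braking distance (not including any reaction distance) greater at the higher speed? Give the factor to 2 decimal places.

Factor ≈ 9.54

Braking distance d = v²/(2a), so with a fixed, d ∝ v².
Factor = (24.4/7.9)² = 3.0886² = 9.5394.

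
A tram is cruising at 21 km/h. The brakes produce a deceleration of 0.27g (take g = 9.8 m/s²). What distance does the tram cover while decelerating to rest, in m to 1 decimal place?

Braking distance ≈ 6.4 m

21 km/h ÷ 3.6 = 5.8333 m/s.
a = 0.27 × 9.8 = 2.646 m/s².
Braking distance = v²/(2a) = 5.8333² / (2 × 2.646) = 34.027 / 5.292 = 6.430 m.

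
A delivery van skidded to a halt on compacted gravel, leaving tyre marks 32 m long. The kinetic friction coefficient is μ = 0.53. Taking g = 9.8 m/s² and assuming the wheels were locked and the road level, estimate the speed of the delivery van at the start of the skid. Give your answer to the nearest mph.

Initial speed ≈ 41 mph

Deceleration a = μg = 0.53 × 9.8 = 5.194 m/s².
v = √(2a·d) = √(2 × 5.194 × 32) = √332.416 = 18.2323 m/s.
= 18.2323 ÷ 0.44704 = 40.784 mph.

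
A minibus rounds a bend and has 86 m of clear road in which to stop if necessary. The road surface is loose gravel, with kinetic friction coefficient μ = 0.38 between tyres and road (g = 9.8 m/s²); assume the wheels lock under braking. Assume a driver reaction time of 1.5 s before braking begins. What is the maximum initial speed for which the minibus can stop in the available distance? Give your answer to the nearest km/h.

a = μg = 0.38 × 9.8 = 3.724 m/s².
Stopping distance: v·t_r + v²/(2a) = 86 with t_r = 1.5 s and a = 3.724 m/s².
So v² + 11.172 v − 640.53 = 0.
Positive root: v = −a·t_r + √((a·t_r)² + 2a·d) = −5.586 + √(31.203 + 640.53) = 20.3318 m/s.
20.3318 m/s × 3.6 = 73.194 km/h.

Maximum speed ≈ 73 km/h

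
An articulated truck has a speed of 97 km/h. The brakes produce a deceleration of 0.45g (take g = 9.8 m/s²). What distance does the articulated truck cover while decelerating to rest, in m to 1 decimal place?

Braking distance ≈ 82.3 m

97 km/h ÷ 3.6 = 26.9444 m/s.
a = 0.45 × 9.8 = 4.410 m/s².
Braking distance = v²/(2a) = 26.9444² / (2 × 4.410) = 726.001 / 8.820 = 82.313 m.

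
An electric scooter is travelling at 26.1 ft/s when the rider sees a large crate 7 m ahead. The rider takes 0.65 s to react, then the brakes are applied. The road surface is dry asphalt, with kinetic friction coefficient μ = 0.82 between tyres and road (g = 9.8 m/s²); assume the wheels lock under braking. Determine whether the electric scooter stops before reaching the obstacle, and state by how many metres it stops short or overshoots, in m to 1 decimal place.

No — it overshoots by 2.1 m

26.1 ft/s × 0.3048 = 7.9553 m/s.
a = μg = 0.82 × 9.8 = 8.036 m/s².
Reaction distance = 7.9553 × 0.65 = 5.171 m.
Braking distance = v²/(2a) = 63.287 / 16.072 = 3.938 m.
Total stopping distance = 5.171 + 3.938 = 9.109 m, vs 7 m available — it cannot stop in time and overshoots by 9.109 − 7 = 2.109 m.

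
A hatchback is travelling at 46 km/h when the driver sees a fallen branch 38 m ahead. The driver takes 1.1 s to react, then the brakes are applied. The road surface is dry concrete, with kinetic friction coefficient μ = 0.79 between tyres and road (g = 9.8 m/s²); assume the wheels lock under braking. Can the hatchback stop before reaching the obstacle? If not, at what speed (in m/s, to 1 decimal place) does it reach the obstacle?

46 km/h ÷ 3.6 = 12.7778 m/s.
a = μg = 0.79 × 9.8 = 7.742 m/s².
Reaction distance = 12.7778 × 1.1 = 14.056 m.
Braking distance = v²/(2a) = 163.272 / 15.484 = 10.545 m.
Total stopping distance = 14.056 + 10.545 = 24.601 m, vs 38 m available — it stops with 38 − 24.601 = 13.399 m to spare.

Yes — it stops about 13.4 m short of the obstacle, so it never reaches it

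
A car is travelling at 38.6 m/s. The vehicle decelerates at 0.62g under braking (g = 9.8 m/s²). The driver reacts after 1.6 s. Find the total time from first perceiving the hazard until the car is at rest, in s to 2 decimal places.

Total time ≈ 7.95 s

a = 0.62 × 9.8 = 6.076 m/s².
Braking time = v/a = 38.6000 / 6.076 = 6.353 s.
Total = 1.6 + 6.353 = 7.953 s.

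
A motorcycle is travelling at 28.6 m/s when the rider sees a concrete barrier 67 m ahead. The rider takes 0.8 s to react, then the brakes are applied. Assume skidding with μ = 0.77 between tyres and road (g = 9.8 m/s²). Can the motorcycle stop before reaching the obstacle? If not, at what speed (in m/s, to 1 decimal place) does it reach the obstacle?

a = μg = 0.77 × 9.8 = 7.546 m/s².
Reaction distance = 28.6000 × 0.8 = 22.880 m.
Braking distance needed to stop: v²/(2a) = 817.960 / 15.092 = 54.198 m, so total needed = 22.880 + 54.198 = 77.078 m > 67 m — it cannot stop.
Distance remaining when braking begins: 67 − 22.880 = 44.120 m.
v² = v₀² − 2a·d = 817.960 − 2 × 7.546 × 44.120 = 152.101 m²/s².
v = √152.101 = 12.333 m/s.

No — it strikes the obstacle at 12.3 m/s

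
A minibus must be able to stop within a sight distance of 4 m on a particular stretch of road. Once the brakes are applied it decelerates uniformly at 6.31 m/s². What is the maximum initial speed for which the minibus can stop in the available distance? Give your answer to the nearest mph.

v²/(2a) = d ⇒ v = √(2 × 6.310 × 4) = √50.48 = 7.1049 m/s.
7.1049 m/s ÷ 0.44704 = 15.893 mph.

Maximum speed ≈ 16 mph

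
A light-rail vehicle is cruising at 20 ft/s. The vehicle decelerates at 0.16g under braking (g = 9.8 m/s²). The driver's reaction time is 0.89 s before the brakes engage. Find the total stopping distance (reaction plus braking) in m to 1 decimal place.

Total stopping distance ≈ 17.3 m

20 ft/s × 0.3048 = 6.0960 m/s.
a = 0.16 × 9.8 = 1.568 m/s².
Reaction distance = v·t_r = 6.0960 × 0.89 = 5.425 m.
Braking distance = v²/(2a) = 6.0960² / (2 × 1.568) = 37.161 / 3.136 = 11.850 m.
Total = 5.425 + 11.850 = 17.275 m.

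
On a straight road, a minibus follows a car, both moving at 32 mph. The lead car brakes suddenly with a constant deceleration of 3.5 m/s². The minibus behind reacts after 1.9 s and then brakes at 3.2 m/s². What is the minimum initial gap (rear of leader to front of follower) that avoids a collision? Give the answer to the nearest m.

32 mph × 0.44704 = 14.3053 m/s.
Leader travels v²/(2a_L) = 204.642 / 7.000 = 29.235 m before stopping.
Follower covers v·t_r = 14.3053 × 1.9 = 27.180 m while reacting, then v²/(2a_F) = 204.642 / 6.400 = 31.975 m while braking, for a total of 27.180 + 31.975 = 59.155 m.
Since a_F ≤ a_L and the follower starts braking later, the follower is never slower than the leader, so the closest approach is when both have stopped.
Minimum gap = 59.155 − 29.235 = 29.920 m.

Minimum gap ≈ 30 m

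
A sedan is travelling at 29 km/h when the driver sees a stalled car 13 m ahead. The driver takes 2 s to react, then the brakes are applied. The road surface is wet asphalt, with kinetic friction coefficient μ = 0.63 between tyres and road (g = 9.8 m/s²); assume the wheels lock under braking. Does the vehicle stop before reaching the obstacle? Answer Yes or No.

29 km/h ÷ 3.6 = 8.0556 m/s.
a = μg = 0.63 × 9.8 = 6.174 m/s².
Reaction distance = 8.0556 × 2 = 16.111 m.
Braking distance = v²/(2a) = 64.893 / 12.348 = 5.255 m.
Total stopping distance = 16.111 + 5.255 = 21.366 m, vs 13 m available — it cannot stop in time and overshoots by 21.366 − 13 = 8.366 m.

No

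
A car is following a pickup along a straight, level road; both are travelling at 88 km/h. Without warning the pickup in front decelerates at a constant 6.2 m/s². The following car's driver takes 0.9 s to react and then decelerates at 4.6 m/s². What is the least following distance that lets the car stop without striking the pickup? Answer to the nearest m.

88 km/h ÷ 3.6 = 24.4444 m/s.
Leader travels v²/(2a_L) = 597.529 / 12.400 = 48.188 m before stopping.
Follower covers v·t_r = 24.4444 × 0.9 = 22.000 m while reacting, then v²/(2a_F) = 597.529 / 9.200 = 64.949 m while braking, for a total of 22.000 + 64.949 = 86.949 m.
Since a_F ≤ a_L and the follower starts braking later, the follower is never slower than the leader, so the closest approach is when both have stopped.
Minimum gap = 86.949 − 48.188 = 38.761 m.

Minimum gap ≈ 39 m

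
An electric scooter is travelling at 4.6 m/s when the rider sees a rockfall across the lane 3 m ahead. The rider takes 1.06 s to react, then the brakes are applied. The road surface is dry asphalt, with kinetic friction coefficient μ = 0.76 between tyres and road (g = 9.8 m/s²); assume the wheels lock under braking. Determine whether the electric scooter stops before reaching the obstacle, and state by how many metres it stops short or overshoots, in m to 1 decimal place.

a = μg = 0.76 × 9.8 = 7.448 m/s².
Reaction distance = 4.6000 × 1.06 = 4.876 m.
Braking distance = v²/(2a) = 21.160 / 14.896 = 1.421 m.
Total stopping distance = 4.876 + 1.421 = 6.297 m, vs 3 m available — it cannot stop in time and overshoots by 6.297 − 3 = 3.297 m.

No — it overshoots by 3.3 m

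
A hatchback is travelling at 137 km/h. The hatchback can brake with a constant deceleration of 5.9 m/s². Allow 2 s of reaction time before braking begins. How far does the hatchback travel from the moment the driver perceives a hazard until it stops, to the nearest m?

137 km/h ÷ 3.6 = 38.0556 m/s.
Reaction distance = v·t_r = 38.0556 × 2 = 76.111 m.
Braking distance = v²/(2a) = 38.0556² / (2 × 5.900) = 1448.229 / 11.800 = 122.731 m.
Total = 76.111 + 122.731 = 198.842 m.

Total stopping distance ≈ 199 m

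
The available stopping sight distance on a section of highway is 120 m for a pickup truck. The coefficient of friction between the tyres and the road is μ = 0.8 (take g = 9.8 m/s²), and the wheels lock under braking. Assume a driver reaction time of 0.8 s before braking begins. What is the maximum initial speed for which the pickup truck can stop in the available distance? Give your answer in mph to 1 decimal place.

Maximum speed ≈ 84.0 mph

a = μg = 0.8 × 9.8 = 7.840 m/s².
Stopping distance: v·t_r + v²/(2a) = 120 with t_r = 0.8 s and a = 7.840 m/s².
So v² + 12.544 v − 1881.60 = 0.
Positive root: v = −a·t_r + √((a·t_r)² + 2a·d) = −6.272 + √(39.338 + 1881.60) = 37.5565 m/s.
37.5565 m/s ÷ 0.44704 = 84.011 mph.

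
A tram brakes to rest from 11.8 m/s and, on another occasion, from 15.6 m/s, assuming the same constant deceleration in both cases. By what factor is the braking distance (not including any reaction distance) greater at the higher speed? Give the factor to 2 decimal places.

Factor ≈ 1.75

Braking distance d = v²/(2a), so with a fixed, d ∝ v².
Factor = (15.6/11.8)² = 1.3220² = 1.7477.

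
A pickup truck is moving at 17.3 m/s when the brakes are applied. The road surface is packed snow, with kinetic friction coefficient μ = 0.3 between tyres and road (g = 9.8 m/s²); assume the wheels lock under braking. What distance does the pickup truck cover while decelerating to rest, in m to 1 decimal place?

a = μg = 0.3 × 9.8 = 2.940 m/s².
Braking distance = v²/(2a) = 17.3000² / (2 × 2.940) = 299.290 / 5.880 = 50.900 m.

Braking distance ≈ 50.9 m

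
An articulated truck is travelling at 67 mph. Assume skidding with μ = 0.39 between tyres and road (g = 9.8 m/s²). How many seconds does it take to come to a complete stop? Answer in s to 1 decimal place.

Braking time ≈ 7.8 s

67 mph × 0.44704 = 29.9517 m/s.
a = μg = 0.39 × 9.8 = 3.822 m/s².
Braking time = v/a = 29.9517 / 3.822 = 7.837 s.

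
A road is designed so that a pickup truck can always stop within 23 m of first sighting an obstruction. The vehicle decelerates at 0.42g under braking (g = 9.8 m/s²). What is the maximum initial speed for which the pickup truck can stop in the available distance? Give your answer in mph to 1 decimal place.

Maximum speed ≈ 30.8 mph

a = 0.42 × 9.8 = 4.116 m/s².
v²/(2a) = d ⇒ v = √(2 × 4.116 × 23) = √189.34 = 13.7601 m/s.
13.7601 m/s ÷ 0.44704 = 30.780 mph.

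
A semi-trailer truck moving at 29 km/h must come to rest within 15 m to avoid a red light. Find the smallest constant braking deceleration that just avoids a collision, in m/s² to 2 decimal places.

Required deceleration ≈ 2.16 m/s²

29 km/h ÷ 3.6 = 8.0556 m/s.
v² = 2a·d ⇒ a = v²/(2d) = 8.0556² / (2 × 15.000) = 64.893 / 30.000 = 2.1631 m/s².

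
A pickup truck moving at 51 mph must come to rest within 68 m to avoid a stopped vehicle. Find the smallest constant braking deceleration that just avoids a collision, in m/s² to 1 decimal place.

Required deceleration ≈ 3.8 m/s²

51 mph × 0.44704 = 22.7990 m/s.
v² = 2a·d ⇒ a = v²/(2d) = 22.7990² / (2 × 68.000) = 519.794 / 136.000 = 3.8220 m/s².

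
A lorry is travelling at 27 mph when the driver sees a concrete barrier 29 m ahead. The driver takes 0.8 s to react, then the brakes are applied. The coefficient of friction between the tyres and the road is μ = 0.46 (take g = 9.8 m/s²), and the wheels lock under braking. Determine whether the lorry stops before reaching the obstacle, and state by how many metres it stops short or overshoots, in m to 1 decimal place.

27 mph × 0.44704 = 12.0701 m/s.
a = μg = 0.46 × 9.8 = 4.508 m/s².
Reaction distance = 12.0701 × 0.8 = 9.656 m.
Braking distance = v²/(2a) = 145.687 / 9.016 = 16.159 m.
Total stopping distance = 9.656 + 16.159 = 25.815 m, vs 29 m available — it stops with 29 − 25.815 = 3.185 m to spare.

Yes — it stops 3.2 m short of the obstacle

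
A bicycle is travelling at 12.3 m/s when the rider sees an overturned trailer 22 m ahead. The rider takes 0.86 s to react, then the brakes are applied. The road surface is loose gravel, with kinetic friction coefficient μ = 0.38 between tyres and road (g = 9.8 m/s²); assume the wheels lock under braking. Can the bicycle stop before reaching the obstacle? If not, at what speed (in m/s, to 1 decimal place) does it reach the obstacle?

a = μg = 0.38 × 9.8 = 3.724 m/s².
Reaction distance = 12.3000 × 0.86 = 10.578 m.
Braking distance needed to stop: v²/(2a) = 151.290 / 7.448 = 20.313 m, so total needed = 10.578 + 20.313 = 30.891 m > 22 m — it cannot stop.
Distance remaining when braking begins: 22 − 10.578 = 11.422 m.
v² = v₀² − 2a·d = 151.290 − 2 × 3.724 × 11.422 = 66.219 m²/s².
v = √66.219 = 8.138 m/s.

No — it strikes the obstacle at 8.1 m/s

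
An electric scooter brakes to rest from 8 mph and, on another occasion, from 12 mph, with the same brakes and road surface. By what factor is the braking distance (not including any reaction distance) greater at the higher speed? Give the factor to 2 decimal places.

Factor ≈ 2.25

Braking distance d = v²/(2a), so with a fixed, d ∝ v².
Factor = (12/8)² = 1.5000² = 2.2500.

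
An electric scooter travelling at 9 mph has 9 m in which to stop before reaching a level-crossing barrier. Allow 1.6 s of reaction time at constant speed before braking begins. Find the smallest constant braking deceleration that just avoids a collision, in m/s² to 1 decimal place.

9 mph × 0.44704 = 4.0234 m/s.
Distance covered during reaction = 4.0234 × 1.6 = 6.437 m.
Distance available for braking: 9 − 6.437 = 2.563 m.
v² = 2a·d ⇒ a = v²/(2d) = 4.0234² / (2 × 2.563) = 16.188 / 5.126 = 3.1580 m/s².

Required deceleration ≈ 3.2 m/s²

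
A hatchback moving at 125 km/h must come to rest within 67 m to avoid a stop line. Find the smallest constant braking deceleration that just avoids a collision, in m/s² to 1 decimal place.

Required deceleration ≈ 9.0 m/s²

125 km/h ÷ 3.6 = 34.7222 m/s.
v² = 2a·d ⇒ a = v²/(2d) = 34.7222² / (2 × 67.000) = 1205.631 / 134.000 = 8.9972 m/s².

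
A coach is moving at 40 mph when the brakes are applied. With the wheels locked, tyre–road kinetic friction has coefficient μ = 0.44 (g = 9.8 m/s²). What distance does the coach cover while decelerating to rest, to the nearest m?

40 mph × 0.44704 = 17.8816 m/s.
a = μg = 0.44 × 9.8 = 4.312 m/s².
Braking distance = v²/(2a) = 17.8816² / (2 × 4.312) = 319.752 / 8.624 = 37.077 m.

Braking distance ≈ 37 m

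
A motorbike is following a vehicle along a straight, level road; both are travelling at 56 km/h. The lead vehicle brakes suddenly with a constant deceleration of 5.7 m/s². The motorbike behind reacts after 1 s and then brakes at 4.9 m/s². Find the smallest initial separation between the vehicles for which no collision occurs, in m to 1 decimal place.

Minimum gap ≈ 19.0 m

56 km/h ÷ 3.6 = 15.5556 m/s.
Leader travels v²/(2a_L) = 241.977 / 11.400 = 21.226 m before stopping.
Follower covers v·t_r = 15.5556 × 1 = 15.556 m while reacting, then v²/(2a_F) = 241.977 / 9.800 = 24.692 m while braking, for a total of 15.556 + 24.692 = 40.248 m.
Since a_F ≤ a_L and the follower starts braking later, the follower is never slower than the leader, so the closest approach is when both have stopped.
Minimum gap = 40.248 − 21.226 = 19.022 m.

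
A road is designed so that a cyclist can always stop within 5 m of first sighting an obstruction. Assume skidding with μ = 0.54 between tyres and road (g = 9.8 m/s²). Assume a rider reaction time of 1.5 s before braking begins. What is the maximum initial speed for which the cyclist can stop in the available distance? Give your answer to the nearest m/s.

a = μg = 0.54 × 9.8 = 5.292 m/s².
Stopping distance: v·t_r + v²/(2a) = 5 with t_r = 1.5 s and a = 5.292 m/s².
So v² + 15.876 v − 52.92 = 0.
Positive root: v = −a·t_r + √((a·t_r)² + 2a·d) = −7.938 + √(63.012 + 52.92) = 2.8292 m/s.

Maximum speed ≈ 3 m/s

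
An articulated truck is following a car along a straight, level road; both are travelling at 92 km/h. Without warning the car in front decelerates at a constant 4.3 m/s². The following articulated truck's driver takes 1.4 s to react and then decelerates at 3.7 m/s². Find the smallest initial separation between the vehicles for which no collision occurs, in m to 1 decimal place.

92 km/h ÷ 3.6 = 25.5556 m/s.
Leader travels v²/(2a_L) = 653.089 / 8.600 = 75.941 m before stopping.
Follower covers v·t_r = 25.5556 × 1.4 = 35.778 m while reacting, then v²/(2a_F) = 653.089 / 7.400 = 88.255 m while braking, for a total of 35.778 + 88.255 = 124.033 m.
Since a_F ≤ a_L and the follower starts braking later, the follower is never slower than the leader, so the closest approach is when both have stopped.
Minimum gap = 124.033 − 75.941 = 48.092 m.

Minimum gap ≈ 48.1 m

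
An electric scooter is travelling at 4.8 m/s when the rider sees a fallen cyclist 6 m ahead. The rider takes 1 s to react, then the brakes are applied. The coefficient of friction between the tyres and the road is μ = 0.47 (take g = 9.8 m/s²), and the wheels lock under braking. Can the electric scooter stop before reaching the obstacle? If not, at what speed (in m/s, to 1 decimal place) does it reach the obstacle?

a = μg = 0.47 × 9.8 = 4.606 m/s².
Reaction distance = 4.8000 × 1 = 4.800 m.
Braking distance needed to stop: v²/(2a) = 23.040 / 9.212 = 2.501 m, so total needed = 4.800 + 2.501 = 7.301 m > 6 m — it cannot stop.
Distance remaining when braking begins: 6 − 4.800 = 1.200 m.
v² = v₀² − 2a·d = 23.040 − 2 × 4.606 × 1.200 = 11.986 m²/s².
v = √11.986 = 3.462 m/s.

No — it strikes the obstacle at 3.5 m/s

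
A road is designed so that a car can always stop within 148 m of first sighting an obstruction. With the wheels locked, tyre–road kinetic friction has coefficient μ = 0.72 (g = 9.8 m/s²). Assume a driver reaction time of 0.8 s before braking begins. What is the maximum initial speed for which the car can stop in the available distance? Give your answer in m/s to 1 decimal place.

Maximum speed ≈ 40.4 m/s

a = μg = 0.72 × 9.8 = 7.056 m/s².
Stopping distance: v·t_r + v²/(2a) = 148 with t_r = 0.8 s and a = 7.056 m/s².
So v² + 11.290 v − 2088.58 = 0.
Positive root: v = −a·t_r + √((a·t_r)² + 2a·d) = −5.645 + √(31.866 + 2088.58) = 40.4033 m/s.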